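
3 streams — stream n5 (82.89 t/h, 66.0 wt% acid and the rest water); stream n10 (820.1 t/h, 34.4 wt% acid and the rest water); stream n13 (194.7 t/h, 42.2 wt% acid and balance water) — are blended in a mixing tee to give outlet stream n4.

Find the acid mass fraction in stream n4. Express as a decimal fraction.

Total flow out = 82.89 + 820.1 + 194.7 = 1097.7 t/h.
acid in = 82.89×0.660 + 820.1×0.344 + 194.7×0.422 = 418.99 t/h.
acid mass fraction in n4 = 418.99/1097.7 = 0.3817.

0.3817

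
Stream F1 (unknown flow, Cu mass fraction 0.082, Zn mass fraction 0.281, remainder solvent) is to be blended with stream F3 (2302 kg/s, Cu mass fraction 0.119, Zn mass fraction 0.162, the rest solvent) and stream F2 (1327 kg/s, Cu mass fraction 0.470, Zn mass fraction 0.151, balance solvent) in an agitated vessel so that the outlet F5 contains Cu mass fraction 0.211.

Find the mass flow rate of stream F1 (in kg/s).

1023 kg/s

Let F1 be the unknown flow. Total out = 3629 + F1.
Cu balance: 897.63 + 0.082·F1 = 0.211·(3629 + F1)
(0.082 − 0.211)·F1 = 0.211×3629 − 897.63 = -131.91
F1 = -131.91 / -0.129 = 1022.6 kg/s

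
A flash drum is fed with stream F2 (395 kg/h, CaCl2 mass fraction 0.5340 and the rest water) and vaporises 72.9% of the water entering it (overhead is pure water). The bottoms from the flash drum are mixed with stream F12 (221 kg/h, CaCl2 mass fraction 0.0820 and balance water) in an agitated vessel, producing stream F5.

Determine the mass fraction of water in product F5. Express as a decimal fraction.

Vapour removed = 0.729×0.466×395 = 134.19 kg/h; concentrate = 260.81 kg/h.
water reaching the mixer = 49.883 (from concentrate) + 221×0.918 = 252.76 kg/h.
Product flow = 260.81 + 221 = 481.81 kg/h; water fraction = 0.5246.

0.5246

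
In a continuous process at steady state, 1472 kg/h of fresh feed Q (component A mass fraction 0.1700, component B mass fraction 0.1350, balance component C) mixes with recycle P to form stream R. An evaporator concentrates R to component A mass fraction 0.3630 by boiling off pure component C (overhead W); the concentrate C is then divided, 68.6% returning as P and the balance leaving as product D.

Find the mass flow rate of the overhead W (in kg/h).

Overall component A balance (none leaves overhead): component A in fresh feed = component A in product, i.e. 1472×0.170 = (1−0.686)·C·0.363.
C = 250.24/(0.363×0.314) = 2195.4 kg/h.
Recycle P = 0.686×2195.4 = 1506.1 kg/h.
Combined feed R = 1472 + 1506.1 = 2978.1 kg/h.
Overhead W = R − C = 2978.1 − 2195.4 = 782.63 kg/h.

782.6 kg/h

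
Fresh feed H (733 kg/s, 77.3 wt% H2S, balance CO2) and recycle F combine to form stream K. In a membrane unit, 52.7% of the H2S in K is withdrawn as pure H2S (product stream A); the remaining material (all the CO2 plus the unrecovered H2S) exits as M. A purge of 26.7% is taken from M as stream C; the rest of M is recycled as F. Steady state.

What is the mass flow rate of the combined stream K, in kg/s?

1491 kg/s

CO2 enters only via H and leaves only via the purge: 733×0.227 = 0.267×(CO2 in M), and the membrane unit passes all CO2, so CO2 in K = CO2 in M = 623.19 kg/s.
H2S in K: m_A = 733×0.773 + (1−0.267)·(1−0.527)·m_A, so m_A = 566.61/0.6533 = 867.31 kg/s.
K = 867.31 + 623.19 = 1490.5 kg/s.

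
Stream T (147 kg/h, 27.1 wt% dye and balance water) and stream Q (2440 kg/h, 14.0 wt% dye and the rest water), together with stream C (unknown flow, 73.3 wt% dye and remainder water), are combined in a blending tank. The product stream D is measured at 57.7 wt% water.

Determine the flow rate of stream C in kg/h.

Let C be the unknown flow. Total out = 2587 + C.
water balance: 2205.6 + 0.267·C = 0.577·(2587 + C)
(0.267 − 0.577)·C = 0.577×2587 − 2205.6 = -712.86
C = -712.86 / -0.310 = 2299.6 kg/h

2300 kg/h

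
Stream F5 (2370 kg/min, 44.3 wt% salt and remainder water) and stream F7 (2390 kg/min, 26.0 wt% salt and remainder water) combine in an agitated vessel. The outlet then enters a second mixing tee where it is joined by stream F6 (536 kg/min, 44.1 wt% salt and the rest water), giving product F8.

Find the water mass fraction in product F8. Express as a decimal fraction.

Overall, product flow = 5296 kg/min.
water in = 2370×0.557 + 2390×0.740 + 536×0.559 = 3388.3 kg/min.
water fraction in F8 = 0.6398.

0.6398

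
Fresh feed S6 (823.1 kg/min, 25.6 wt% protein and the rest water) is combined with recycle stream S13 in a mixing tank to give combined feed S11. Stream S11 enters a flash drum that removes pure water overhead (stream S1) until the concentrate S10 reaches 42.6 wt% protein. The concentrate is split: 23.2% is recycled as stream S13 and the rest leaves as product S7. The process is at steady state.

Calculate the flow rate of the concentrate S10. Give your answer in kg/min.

Overall protein balance (none leaves overhead): protein in fresh feed = protein in product, i.e. 823.1×0.256 = (1−0.232)·S10·0.426.
S10 = 210.71/(0.426×0.768) = 644.05 kg/min.

644.1 kg/min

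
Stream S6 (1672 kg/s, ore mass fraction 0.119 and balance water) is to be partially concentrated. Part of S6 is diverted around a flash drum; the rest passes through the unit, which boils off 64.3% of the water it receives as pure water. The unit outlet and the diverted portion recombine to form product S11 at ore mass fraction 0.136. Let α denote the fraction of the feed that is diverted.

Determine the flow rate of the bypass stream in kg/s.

1303 kg/s

All 1672×0.119 = 198.97 kg/s of ore reaches S11, so S11 = 198.97/0.136 = 1463 kg/s and vapour = 209 kg/s.
The evaporator receives (1−α)·1672 of feed at 0.881 water and removes 0.643 of that water:
0.643×0.881×(1−α)×1672 = 209
(1−α) = 209/947.16 = 0.2207;  α = 0.7793.
Bypass flow = 0.7793×1672 = 1303.1 kg/s.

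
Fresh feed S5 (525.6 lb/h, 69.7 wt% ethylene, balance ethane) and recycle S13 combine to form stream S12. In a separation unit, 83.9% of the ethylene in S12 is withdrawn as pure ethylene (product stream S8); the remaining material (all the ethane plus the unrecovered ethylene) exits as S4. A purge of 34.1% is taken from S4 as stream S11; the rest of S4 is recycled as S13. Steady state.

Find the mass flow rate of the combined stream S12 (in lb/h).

ethane enters only via S5 and leaves only via the purge: 525.6×0.303 = 0.341×(ethane in S4), and the separation unit passes all ethane, so ethane in S12 = ethane in S4 = 467.03 lb/h.
ethylene in S12: m_A = 525.6×0.697 + (1−0.341)·(1−0.839)·m_A, so m_A = 366.34/0.8939 = 409.83 lb/h.
S12 = 409.83 + 467.03 = 876.85 lb/h.

876.9 lb/h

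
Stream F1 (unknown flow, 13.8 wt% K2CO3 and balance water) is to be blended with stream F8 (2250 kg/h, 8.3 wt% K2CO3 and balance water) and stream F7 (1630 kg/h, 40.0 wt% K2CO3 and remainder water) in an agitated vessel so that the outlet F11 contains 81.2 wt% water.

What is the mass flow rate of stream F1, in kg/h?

2186 kg/h

Let F1 be the unknown flow. Total out = 3880 + F1.
water balance: 3041.2 + 0.862·F1 = 0.812·(3880 + F1)
(0.862 − 0.812)·F1 = 0.812×3880 − 3041.2 = 109.31
F1 = 109.31 / 0.050 = 2186.2 kg/h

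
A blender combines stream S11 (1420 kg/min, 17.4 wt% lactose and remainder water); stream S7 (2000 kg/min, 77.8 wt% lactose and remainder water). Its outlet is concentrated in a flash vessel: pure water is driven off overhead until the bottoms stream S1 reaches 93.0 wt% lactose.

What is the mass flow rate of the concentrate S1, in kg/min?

1939 kg/min

lactose entering = 1420×0.174 + 2000×0.778 = 1803.1 kg/min.
All lactose reports to S1, so S1 = 1803.1/0.930 = 1938.8 kg/min.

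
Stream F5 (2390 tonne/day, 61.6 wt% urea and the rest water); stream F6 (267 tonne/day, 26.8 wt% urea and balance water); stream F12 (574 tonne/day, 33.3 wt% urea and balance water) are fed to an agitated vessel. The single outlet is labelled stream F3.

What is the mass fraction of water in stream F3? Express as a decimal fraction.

Total flow out = 2390 + 267 + 574 = 3231 tonne/day.
water in = 2390×0.384 + 267×0.732 + 574×0.667 = 1496.1 tonne/day.
water mass fraction in F3 = 1496.1/3231 = 0.463.

0.463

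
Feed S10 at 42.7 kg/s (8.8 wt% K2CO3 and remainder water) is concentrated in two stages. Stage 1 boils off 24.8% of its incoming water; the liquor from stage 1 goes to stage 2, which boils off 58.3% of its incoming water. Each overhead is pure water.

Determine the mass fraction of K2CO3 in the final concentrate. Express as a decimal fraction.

water in feed = 42.7×0.912 = 38.942 kg/s.
After stage 1: water left = (1−0.248)×38.942 = 29.285; stream total = 33.042 kg/s.
After stage 2: water left = (1−0.583)×29.285 = 12.212; final concentrate = 15.969 kg/s.
K2CO3 fraction = 3.7576/15.969 = 0.2353.

0.2353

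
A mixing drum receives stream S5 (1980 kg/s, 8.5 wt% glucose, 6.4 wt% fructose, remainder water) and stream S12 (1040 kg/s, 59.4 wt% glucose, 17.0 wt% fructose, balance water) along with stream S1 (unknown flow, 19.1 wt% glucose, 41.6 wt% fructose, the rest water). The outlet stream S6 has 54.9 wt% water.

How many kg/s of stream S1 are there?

Let S1 be the unknown flow. Total out = 3020 + S1.
water balance: 1930.4 + 0.393·S1 = 0.549·(3020 + S1)
(0.393 − 0.549)·S1 = 0.549×3020 − 1930.4 = -272.44
S1 = -272.44 / -0.156 = 1746.4 kg/s

1746 kg/s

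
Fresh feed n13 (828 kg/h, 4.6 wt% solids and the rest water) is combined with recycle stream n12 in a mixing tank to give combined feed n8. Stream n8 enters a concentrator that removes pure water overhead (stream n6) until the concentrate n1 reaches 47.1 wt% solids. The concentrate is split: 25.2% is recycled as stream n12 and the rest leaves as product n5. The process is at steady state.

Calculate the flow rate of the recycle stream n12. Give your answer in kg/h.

Overall solids balance (none leaves overhead): solids in fresh feed = solids in product, i.e. 828×0.046 = (1−0.252)·n1·0.471.
n1 = 38.088/(0.471×0.748) = 108.11 kg/h.
Recycle n12 = 0.252×108.11 = 27.244 kg/h.

27.24 kg/h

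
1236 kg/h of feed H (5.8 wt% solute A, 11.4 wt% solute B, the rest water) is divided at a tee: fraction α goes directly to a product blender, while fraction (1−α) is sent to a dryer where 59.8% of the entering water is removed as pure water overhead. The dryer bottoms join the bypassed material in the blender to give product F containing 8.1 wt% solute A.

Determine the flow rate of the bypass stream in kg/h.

527.2 kg/h

All 1236×0.058 = 71.688 kg/h of solute A reaches F, so F = 71.688/0.081 = 885.04 kg/h and vapour = 350.96 kg/h.
The evaporator receives (1−α)·1236 of feed at 0.828 water and removes 0.598 of that water:
0.598×0.828×(1−α)×1236 = 350.96
(1−α) = 350.96/612 = 0.5735;  α = 0.4265.
Bypass flow = 0.4265×1236 = 527.19 kg/h.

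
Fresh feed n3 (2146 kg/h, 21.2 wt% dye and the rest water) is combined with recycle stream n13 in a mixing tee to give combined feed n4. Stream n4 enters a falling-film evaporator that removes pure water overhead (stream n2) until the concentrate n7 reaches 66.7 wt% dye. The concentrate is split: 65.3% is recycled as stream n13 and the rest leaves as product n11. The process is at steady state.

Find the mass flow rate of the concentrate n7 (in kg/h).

1966 kg/h

Overall dye balance (none leaves overhead): dye in fresh feed = dye in product, i.e. 2146×0.212 = (1−0.653)·n7·0.667.
n7 = 454.95/(0.667×0.347) = 1965.7 kg/h.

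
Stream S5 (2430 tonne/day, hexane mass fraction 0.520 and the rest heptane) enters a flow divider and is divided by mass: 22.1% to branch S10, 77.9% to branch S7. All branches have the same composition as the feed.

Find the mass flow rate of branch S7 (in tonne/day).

Branch S7 flow = 0.779×2430 = 1893 tonne/day.

1893 tonne/day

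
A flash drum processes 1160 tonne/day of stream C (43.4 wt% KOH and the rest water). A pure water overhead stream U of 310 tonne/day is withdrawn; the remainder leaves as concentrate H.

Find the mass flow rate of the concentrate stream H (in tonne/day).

Concentrate = 1160 − 310 = 850 tonne/day.

850 tonne/day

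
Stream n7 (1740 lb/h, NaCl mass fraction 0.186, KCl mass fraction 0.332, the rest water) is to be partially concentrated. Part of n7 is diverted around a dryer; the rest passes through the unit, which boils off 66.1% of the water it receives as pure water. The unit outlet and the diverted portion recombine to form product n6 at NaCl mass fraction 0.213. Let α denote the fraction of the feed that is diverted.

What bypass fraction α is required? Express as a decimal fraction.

0.602

All 1740×0.186 = 323.64 lb/h of NaCl reaches n6, so n6 = 323.64/0.213 = 1519.4 lb/h and vapour = 220.56 lb/h.
The evaporator receives (1−α)·1740 of feed at 0.482 water and removes 0.661 of that water:
0.661×0.482×(1−α)×1740 = 220.56
(1−α) = 220.56/554.37 = 0.3979;  α = 0.6021.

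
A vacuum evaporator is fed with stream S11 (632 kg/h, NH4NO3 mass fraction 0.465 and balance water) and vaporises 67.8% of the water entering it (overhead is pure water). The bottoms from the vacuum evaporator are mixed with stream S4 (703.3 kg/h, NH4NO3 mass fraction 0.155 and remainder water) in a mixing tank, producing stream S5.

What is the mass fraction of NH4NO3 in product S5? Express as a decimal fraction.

Vapour removed = 0.678×0.535×632 = 229.25 kg/h; concentrate = 402.75 kg/h.
NH4NO3 reaching the mixer = 293.88 (from concentrate) + 703.3×0.155 = 402.89 kg/h.
Product flow = 402.75 + 703.3 = 1106.1 kg/h; NH4NO3 fraction = 0.364.

0.364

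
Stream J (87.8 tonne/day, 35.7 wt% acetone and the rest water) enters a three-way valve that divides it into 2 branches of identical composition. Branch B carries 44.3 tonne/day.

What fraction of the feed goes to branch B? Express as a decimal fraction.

Fraction to B = 44.3/87.8 = 0.5046.

0.505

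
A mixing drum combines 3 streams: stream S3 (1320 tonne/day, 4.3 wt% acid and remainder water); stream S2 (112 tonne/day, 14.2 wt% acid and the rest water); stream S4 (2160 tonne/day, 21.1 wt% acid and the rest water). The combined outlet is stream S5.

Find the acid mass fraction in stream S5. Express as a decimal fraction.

Total flow out = 1320 + 112 + 2160 = 3592 tonne/day.
acid in = 1320×0.043 + 112×0.142 + 2160×0.211 = 528.42 tonne/day.
acid mass fraction in S5 = 528.42/3592 = 0.147.

0.147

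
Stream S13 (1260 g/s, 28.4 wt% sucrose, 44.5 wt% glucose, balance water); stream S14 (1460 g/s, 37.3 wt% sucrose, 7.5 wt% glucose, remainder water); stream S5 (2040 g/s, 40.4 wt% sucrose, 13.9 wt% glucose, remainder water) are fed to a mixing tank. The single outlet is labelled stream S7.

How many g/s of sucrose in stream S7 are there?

1727 g/s

sucrose out = sucrose in = 1260×0.284 + 1460×0.373 + 2040×0.404 = 1726.6 g/s.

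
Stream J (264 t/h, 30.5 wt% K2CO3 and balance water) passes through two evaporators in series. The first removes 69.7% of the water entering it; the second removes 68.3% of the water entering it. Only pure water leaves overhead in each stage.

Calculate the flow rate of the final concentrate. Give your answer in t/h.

98.14 t/h

water in feed = 264×0.695 = 183.48 t/h.
After stage 1: water left = (1−0.697)×183.48 = 55.594; stream total = 136.11 t/h.
After stage 2: water left = (1−0.683)×55.594 = 17.623; final concentrate = 98.143 t/h.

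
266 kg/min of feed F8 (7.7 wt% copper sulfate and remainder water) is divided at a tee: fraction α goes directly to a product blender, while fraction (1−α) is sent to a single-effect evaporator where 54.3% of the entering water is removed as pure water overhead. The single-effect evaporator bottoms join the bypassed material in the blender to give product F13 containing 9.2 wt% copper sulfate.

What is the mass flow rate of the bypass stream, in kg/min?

All 266×0.077 = 20.482 kg/min of copper sulfate reaches F13, so F13 = 20.482/0.092 = 222.63 kg/min and vapour = 43.37 kg/min.
The evaporator receives (1−α)·266 of feed at 0.923 water and removes 0.543 of that water:
0.543×0.923×(1−α)×266 = 43.37
(1−α) = 43.37/133.32 = 0.3253;  α = 0.6747.
Bypass flow = 0.6747×266 = 179.47 kg/min.

179.5 kg/min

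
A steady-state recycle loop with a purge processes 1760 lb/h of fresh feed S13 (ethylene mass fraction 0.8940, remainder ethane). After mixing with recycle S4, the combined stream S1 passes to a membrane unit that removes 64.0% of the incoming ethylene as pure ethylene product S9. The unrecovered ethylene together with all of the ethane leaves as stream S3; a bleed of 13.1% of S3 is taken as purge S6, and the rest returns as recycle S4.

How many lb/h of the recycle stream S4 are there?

ethane enters only via S13 and leaves only via the purge: 1760×0.106 = 0.131×(ethane in S3), and the membrane unit passes all ethane, so ethane in S1 = ethane in S3 = 1424.1 lb/h.
ethylene in S1: m_A = 1760×0.894 + (1−0.131)·(1−0.640)·m_A, so m_A = 1573.4/0.6872 = 2289.8 lb/h.
S3 = (1−0.640)×2289.8 + 1424.1 = 2248.4 lb/h.
Recycle S4 = (1−0.131)×2248.4 = 1953.9 lb/h.

1954 lb/h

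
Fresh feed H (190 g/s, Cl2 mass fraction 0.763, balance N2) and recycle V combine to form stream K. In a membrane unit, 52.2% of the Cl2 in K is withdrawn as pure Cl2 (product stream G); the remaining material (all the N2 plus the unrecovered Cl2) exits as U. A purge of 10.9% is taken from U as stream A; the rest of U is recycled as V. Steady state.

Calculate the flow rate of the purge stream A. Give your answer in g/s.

58.19 g/s

N2 enters only via H and leaves only via the purge: 190×0.237 = 0.109×(N2 in U), and the membrane unit passes all N2, so N2 in K = N2 in U = 413.12 g/s.
Cl2 in K: m_A = 190×0.763 + (1−0.109)·(1−0.522)·m_A, so m_A = 144.97/0.5741 = 252.52 g/s.
U = (1−0.522)×252.52 + 413.12 = 533.82 g/s.
Purge A = 0.109×533.82 = 58.187 g/s.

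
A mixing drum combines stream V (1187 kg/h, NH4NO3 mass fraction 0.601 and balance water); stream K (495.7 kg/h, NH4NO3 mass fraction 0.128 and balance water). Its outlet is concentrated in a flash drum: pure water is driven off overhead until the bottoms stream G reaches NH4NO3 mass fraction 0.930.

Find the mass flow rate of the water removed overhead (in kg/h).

NH4NO3 entering = 1187×0.601 + 495.7×0.128 = 776.84 kg/h.
All NH4NO3 reports to G, so G = 776.84/0.930 = 835.31 kg/h.
Total feed = 1682.7 kg/h; overhead = 1682.7 − 835.31 = 847.39 kg/h.

847.4 kg/h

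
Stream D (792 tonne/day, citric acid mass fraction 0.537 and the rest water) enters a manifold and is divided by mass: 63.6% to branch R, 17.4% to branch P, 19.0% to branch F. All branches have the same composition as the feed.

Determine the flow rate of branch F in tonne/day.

150.5 tonne/day

Branch F flow = 0.190×792 = 150.48 tonne/day.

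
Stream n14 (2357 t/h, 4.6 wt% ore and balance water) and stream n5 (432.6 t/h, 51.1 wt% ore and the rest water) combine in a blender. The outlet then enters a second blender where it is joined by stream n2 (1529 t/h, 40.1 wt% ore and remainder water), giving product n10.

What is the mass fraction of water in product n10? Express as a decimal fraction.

Overall, product flow = 4318.6 t/h.
water in = 2357×0.954 + 432.6×0.489 + 1529×0.599 = 3376 t/h.
water fraction in n10 = 0.782.

0.782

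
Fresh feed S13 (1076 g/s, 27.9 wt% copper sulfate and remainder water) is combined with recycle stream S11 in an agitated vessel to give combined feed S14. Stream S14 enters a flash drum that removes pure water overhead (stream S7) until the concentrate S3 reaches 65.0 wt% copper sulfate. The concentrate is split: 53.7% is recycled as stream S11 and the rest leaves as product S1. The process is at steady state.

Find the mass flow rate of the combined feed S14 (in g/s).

Overall copper sulfate balance (none leaves overhead): copper sulfate in fresh feed = copper sulfate in product, i.e. 1076×0.279 = (1−0.537)·S3·0.650.
S3 = 300.2/(0.650×0.463) = 997.52 g/s.
Recycle S11 = 0.537×997.52 = 535.67 g/s.
Combined feed S14 = 1076 + 535.67 = 1611.7 g/s.

1612 g/s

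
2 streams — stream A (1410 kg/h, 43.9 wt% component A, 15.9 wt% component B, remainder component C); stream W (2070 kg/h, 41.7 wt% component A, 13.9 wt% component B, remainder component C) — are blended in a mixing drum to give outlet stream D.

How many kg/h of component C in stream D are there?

1486 kg/h

component C out = component C in = 1410×0.402 + 2070×0.444 = 1485.9 kg/h.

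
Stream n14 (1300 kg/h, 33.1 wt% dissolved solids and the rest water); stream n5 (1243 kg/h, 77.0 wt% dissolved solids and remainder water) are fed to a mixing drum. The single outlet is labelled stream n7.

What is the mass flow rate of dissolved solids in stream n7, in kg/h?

1387 kg/h

dissolved solids out = dissolved solids in = 1300×0.331 + 1243×0.770 = 1387.4 kg/h.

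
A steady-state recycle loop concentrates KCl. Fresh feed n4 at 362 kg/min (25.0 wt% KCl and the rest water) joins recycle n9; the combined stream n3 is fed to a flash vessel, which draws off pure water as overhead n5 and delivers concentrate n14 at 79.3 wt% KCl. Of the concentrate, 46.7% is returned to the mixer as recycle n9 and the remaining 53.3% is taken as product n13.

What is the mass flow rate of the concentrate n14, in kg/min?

Overall KCl balance (none leaves overhead): KCl in fresh feed = KCl in product, i.e. 362×0.250 = (1−0.467)·n14·0.793.
n14 = 90.5/(0.793×0.533) = 214.12 kg/min.

214.1 kg/min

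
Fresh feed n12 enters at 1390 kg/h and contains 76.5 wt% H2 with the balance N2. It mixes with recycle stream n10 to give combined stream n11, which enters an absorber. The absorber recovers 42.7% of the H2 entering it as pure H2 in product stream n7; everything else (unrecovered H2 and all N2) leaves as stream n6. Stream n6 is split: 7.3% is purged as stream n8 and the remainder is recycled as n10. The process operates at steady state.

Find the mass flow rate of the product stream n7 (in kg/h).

H2 in n11: m_A = 1390×0.765 + (1−0.073)·(1−0.427)·m_A, so m_A = 1063.3/0.4688 = 2268.1 kg/h.
Product n7 = 0.427×2268.1 = 968.48 kg/h.

968.5 kg/h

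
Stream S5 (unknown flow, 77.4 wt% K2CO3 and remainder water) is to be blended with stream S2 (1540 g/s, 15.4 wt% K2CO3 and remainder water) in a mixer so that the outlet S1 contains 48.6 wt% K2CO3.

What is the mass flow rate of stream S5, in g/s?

Let S5 be the unknown flow. Total out = 1540 + S5.
K2CO3 balance: 237.16 + 0.774·S5 = 0.486·(1540 + S5)
(0.774 − 0.486)·S5 = 0.486×1540 − 237.16 = 511.28
S5 = 511.28 / 0.288 = 1775.3 g/s

1775 g/s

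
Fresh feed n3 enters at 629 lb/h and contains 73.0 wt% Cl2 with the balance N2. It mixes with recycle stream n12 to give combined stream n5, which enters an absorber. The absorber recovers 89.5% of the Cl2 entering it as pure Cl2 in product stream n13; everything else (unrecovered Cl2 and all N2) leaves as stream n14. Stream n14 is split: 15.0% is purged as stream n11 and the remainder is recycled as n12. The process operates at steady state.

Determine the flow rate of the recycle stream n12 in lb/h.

N2 enters only via n3 and leaves only via the purge: 629×0.270 = 0.150×(N2 in n14), and the absorber passes all N2, so N2 in n5 = N2 in n14 = 1132.2 lb/h.
Cl2 in n5: m_A = 629×0.730 + (1−0.150)·(1−0.895)·m_A, so m_A = 459.17/0.9108 = 504.17 lb/h.
n14 = (1−0.895)×504.17 + 1132.2 = 1185.1 lb/h.
Recycle n12 = (1−0.150)×1185.1 = 1007.4 lb/h.

1007 lb/h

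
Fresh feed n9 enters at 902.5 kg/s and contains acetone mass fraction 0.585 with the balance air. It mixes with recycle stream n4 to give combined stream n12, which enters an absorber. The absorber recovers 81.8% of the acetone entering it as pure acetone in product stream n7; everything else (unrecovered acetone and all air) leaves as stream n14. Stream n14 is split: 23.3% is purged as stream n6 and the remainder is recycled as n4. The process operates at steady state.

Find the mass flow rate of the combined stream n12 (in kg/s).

air enters only via n9 and leaves only via the purge: 902.5×0.415 = 0.233×(air in n14), and the absorber passes all air, so air in n12 = air in n14 = 1607.5 kg/s.
acetone in n12: m_A = 902.5×0.585 + (1−0.233)·(1−0.818)·m_A, so m_A = 527.96/0.8604 = 613.62 kg/s.
n12 = 613.62 + 1607.5 = 2221.1 kg/s.

2221 kg/s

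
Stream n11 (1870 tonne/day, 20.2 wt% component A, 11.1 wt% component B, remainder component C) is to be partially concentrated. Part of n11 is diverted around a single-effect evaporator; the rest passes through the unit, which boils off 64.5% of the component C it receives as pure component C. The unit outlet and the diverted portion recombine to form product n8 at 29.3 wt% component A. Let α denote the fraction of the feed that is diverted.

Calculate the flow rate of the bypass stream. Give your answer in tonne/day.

All 1870×0.202 = 377.74 tonne/day of component A reaches n8, so n8 = 377.74/0.293 = 1289.2 tonne/day and vapour = 580.78 tonne/day.
The evaporator receives (1−α)·1870 of feed at 0.687 component C and removes 0.645 of that component C:
0.645×0.687×(1−α)×1870 = 580.78
(1−α) = 580.78/828.63 = 0.7009;  α = 0.2991.
Bypass flow = 0.2991×1870 = 559.31 tonne/day.

559.3 tonne/day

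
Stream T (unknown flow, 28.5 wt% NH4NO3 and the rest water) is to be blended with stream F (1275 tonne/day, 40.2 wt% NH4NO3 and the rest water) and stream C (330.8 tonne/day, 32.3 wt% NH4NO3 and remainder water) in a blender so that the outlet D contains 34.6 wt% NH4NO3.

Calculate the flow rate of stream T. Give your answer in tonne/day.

Let T be the unknown flow. Total out = 1605.8 + T.
NH4NO3 balance: 619.4 + 0.285·T = 0.346·(1605.8 + T)
(0.285 − 0.346)·T = 0.346×1605.8 − 619.4 = -63.792
T = -63.792 / -0.061 = 1045.8 tonne/day

1046 tonne/day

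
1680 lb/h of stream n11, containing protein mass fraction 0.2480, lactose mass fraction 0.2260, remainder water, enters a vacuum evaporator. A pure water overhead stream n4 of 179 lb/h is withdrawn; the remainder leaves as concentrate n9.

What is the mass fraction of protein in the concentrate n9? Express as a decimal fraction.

0.2776

protein is not removed: 1680×0.248 = 416.64 lb/h of protein enters n9.
Concentrate = 1680 − 179 = 1501 lb/h.
Mass fraction = 416.64/1501 = 0.2776.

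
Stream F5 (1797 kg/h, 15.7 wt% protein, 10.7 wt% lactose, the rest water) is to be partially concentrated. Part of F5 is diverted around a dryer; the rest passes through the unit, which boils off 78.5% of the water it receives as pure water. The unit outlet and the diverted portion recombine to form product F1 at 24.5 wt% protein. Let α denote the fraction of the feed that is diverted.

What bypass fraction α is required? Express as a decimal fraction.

0.378

All 1797×0.157 = 282.13 kg/h of protein reaches F1, so F1 = 282.13/0.245 = 1151.5 kg/h and vapour = 645.45 kg/h.
The evaporator receives (1−α)·1797 of feed at 0.736 water and removes 0.785 of that water:
0.785×0.736×(1−α)×1797 = 645.45
(1−α) = 645.45/1038.2 = 0.6217;  α = 0.3783.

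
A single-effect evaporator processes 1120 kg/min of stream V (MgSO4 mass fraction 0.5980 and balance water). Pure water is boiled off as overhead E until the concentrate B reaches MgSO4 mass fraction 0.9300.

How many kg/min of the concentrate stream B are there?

720.2 kg/min

MgSO4 is conserved: 1120×0.598 = 669.76 kg/min all reports to the concentrate.
Concentrate = 669.76/(target fraction) = 720.17 kg/min.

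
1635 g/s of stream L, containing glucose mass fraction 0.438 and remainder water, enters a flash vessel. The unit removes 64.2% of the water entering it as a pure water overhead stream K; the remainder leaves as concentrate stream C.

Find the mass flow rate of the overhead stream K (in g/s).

water entering = 1635×0.562 = 918.87 g/s; overhead removed = 0.642×918.87 = 589.91 g/s.

589.9 g/s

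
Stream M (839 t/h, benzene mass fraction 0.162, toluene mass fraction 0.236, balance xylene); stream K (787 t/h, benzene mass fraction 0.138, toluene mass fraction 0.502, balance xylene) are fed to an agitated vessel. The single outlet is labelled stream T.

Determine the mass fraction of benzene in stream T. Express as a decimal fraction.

0.150

Total flow out = 839 + 787 = 1626 t/h.
benzene in = 839×0.162 + 787×0.138 = 244.52 t/h.
benzene mass fraction in T = 244.52/1626 = 0.150.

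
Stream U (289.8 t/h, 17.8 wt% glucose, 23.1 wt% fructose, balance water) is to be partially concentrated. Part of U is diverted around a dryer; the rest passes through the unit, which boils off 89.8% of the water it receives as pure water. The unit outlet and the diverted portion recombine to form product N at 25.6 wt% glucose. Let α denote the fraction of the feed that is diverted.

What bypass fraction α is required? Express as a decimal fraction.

All 289.8×0.178 = 51.584 t/h of glucose reaches N, so N = 51.584/0.256 = 201.5 t/h and vapour = 88.298 t/h.
The evaporator receives (1−α)·289.8 of feed at 0.591 water and removes 0.898 of that water:
0.898×0.591×(1−α)×289.8 = 88.298
(1−α) = 88.298/153.8 = 0.5741;  α = 0.4259.

0.426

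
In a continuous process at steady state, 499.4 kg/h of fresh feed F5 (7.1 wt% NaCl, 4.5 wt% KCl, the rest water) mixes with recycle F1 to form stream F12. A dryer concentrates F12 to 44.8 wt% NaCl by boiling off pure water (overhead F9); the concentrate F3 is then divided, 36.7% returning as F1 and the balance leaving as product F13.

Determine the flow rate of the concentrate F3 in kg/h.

Overall NaCl balance (none leaves overhead): NaCl in fresh feed = NaCl in product, i.e. 499.4×0.071 = (1−0.367)·F3·0.448.
F3 = 35.457/(0.448×0.633) = 125.03 kg/h.

125 kg/h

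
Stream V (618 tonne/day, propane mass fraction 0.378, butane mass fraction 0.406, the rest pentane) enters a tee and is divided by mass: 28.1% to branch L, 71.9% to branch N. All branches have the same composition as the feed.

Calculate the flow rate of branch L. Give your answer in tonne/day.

173.7 tonne/day

Branch L flow = 0.281×618 = 173.66 tonne/day.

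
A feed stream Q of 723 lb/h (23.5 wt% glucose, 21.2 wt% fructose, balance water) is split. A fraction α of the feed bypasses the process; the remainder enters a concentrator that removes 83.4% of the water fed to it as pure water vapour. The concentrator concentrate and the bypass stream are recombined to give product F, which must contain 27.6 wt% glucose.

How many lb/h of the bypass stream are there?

490.1 lb/h

All 723×0.235 = 169.91 lb/h of glucose reaches F, so F = 169.91/0.276 = 615.6 lb/h and vapour = 107.4 lb/h.
The evaporator receives (1−α)·723 of feed at 0.553 water and removes 0.834 of that water:
0.834×0.553×(1−α)×723 = 107.4
(1−α) = 107.4/333.45 = 0.3221;  α = 0.6779.
Bypass flow = 0.6779×723 = 490.13 lb/h.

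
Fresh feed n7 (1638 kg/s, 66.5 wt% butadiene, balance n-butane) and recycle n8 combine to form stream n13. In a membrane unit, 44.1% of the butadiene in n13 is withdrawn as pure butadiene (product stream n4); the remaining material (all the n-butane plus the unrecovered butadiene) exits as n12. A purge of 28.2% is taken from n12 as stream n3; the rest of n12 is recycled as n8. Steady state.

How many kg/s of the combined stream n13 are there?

n-butane enters only via n7 and leaves only via the purge: 1638×0.335 = 0.282×(n-butane in n12), and the membrane unit passes all n-butane, so n-butane in n13 = n-butane in n12 = 1945.9 kg/s.
butadiene in n13: m_A = 1638×0.665 + (1−0.282)·(1−0.441)·m_A, so m_A = 1089.3/0.5986 = 1819.6 kg/s.
n13 = 1819.6 + 1945.9 = 3765.4 kg/s.

3765 kg/s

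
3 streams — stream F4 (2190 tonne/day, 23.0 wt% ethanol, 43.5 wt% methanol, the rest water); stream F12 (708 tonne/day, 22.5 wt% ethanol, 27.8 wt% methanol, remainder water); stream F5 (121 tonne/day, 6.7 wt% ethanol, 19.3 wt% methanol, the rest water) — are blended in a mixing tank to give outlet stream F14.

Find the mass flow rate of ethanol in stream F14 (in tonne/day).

671.1 tonne/day

ethanol out = ethanol in = 2190×0.230 + 708×0.225 + 121×0.067 = 671.11 tonne/day.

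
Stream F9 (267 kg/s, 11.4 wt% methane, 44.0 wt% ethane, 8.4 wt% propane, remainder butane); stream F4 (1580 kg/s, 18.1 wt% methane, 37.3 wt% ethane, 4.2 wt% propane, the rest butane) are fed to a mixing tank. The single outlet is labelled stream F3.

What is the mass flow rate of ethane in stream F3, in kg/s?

706.8 kg/s

ethane out = ethane in = 267×0.440 + 1580×0.373 = 706.82 kg/s.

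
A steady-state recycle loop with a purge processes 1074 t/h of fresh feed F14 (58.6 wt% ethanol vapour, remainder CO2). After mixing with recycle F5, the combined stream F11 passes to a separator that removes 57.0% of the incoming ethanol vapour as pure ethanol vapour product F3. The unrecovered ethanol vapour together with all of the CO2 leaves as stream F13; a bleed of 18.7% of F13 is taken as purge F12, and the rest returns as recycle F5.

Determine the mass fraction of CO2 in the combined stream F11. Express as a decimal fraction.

0.7108

CO2 enters only via F14 and leaves only via the purge: 1074×0.414 = 0.187×(CO2 in F13), and the separator passes all CO2, so CO2 in F11 = CO2 in F13 = 2377.7 t/h.
ethanol vapour in F11: m_A = 1074×0.586 + (1−0.187)·(1−0.570)·m_A, so m_A = 629.36/0.6504 = 967.64 t/h.
F11 = 967.64 + 2377.7 = 3345.4 t/h.
CO2 fraction in F11 = 2377.7/3345.4 = 0.7108.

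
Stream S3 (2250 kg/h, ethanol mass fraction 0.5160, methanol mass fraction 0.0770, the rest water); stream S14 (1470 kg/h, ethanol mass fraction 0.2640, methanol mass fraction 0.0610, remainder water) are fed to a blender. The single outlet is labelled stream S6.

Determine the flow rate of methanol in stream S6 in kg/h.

methanol out = methanol in = 2250×0.077 + 1470×0.061 = 262.92 kg/h.

262.9 kg/h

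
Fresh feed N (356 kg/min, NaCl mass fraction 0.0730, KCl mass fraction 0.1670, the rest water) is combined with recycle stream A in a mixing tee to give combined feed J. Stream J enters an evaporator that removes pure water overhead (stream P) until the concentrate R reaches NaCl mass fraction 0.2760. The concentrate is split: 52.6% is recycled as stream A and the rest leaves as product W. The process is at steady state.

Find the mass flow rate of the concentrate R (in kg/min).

Overall NaCl balance (none leaves overhead): NaCl in fresh feed = NaCl in product, i.e. 356×0.073 = (1−0.526)·R·0.276.
R = 25.988/(0.276×0.474) = 198.65 kg/min.

198.6 kg/min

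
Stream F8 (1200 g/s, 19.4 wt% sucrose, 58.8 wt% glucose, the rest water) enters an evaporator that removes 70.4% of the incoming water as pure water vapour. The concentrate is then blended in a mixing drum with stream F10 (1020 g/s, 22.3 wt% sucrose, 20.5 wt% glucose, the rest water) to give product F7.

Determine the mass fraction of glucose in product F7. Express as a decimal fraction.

Vapour removed = 0.704×0.218×1200 = 184.17 g/s; concentrate = 1015.8 g/s.
glucose reaching the mixer = 705.6 (from concentrate) + 1020×0.205 = 914.7 g/s.
Product flow = 1015.8 + 1020 = 2035.8 g/s; glucose fraction = 0.4493.

0.4493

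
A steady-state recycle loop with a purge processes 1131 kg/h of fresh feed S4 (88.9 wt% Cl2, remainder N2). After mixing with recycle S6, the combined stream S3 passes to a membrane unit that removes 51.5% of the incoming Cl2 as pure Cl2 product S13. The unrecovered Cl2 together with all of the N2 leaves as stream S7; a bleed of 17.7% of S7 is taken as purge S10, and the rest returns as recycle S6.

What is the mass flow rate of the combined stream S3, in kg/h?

N2 enters only via S4 and leaves only via the purge: 1131×0.111 = 0.177×(N2 in S7), and the membrane unit passes all N2, so N2 in S3 = N2 in S7 = 709.27 kg/h.
Cl2 in S3: m_A = 1131×0.889 + (1−0.177)·(1−0.515)·m_A, so m_A = 1005.5/0.6008 = 1673.4 kg/h.
S3 = 1673.4 + 709.27 = 2382.7 kg/h.

2383 kg/h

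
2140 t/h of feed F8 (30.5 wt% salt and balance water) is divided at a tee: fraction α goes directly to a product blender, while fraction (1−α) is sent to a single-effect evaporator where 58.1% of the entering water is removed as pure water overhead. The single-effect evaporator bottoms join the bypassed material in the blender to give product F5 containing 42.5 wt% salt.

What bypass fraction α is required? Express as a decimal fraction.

0.301

All 2140×0.305 = 652.7 t/h of salt reaches F5, so F5 = 652.7/0.425 = 1535.8 t/h and vapour = 604.24 t/h.
The evaporator receives (1−α)·2140 of feed at 0.695 water and removes 0.581 of that water:
0.581×0.695×(1−α)×2140 = 604.24
(1−α) = 604.24/864.12 = 0.6992;  α = 0.3008.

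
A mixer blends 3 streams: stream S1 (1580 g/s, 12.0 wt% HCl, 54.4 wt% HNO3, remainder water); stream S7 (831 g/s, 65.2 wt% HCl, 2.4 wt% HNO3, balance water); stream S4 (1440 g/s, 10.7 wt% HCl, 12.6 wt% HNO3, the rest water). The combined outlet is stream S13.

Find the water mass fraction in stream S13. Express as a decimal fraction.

0.495

Total flow out = 1580 + 831 + 1440 = 3851 g/s.
water in = 1580×0.336 + 831×0.324 + 1440×0.767 = 1904.6 g/s.
water mass fraction in S13 = 1904.6/3851 = 0.495.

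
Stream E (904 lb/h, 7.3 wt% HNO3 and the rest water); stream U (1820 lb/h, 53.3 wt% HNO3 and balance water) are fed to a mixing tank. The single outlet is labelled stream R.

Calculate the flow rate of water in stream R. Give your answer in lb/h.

water out = water in = 904×0.927 + 1820×0.467 = 1687.9 lb/h.

1688 lb/h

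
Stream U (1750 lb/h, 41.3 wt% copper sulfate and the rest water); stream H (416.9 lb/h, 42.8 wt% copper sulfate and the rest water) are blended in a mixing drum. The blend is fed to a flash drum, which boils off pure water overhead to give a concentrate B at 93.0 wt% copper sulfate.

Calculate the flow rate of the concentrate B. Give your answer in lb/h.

copper sulfate entering = 1750×0.413 + 416.9×0.428 = 901.18 lb/h.
All copper sulfate reports to B, so B = 901.18/0.930 = 969.01 lb/h.

969 lb/h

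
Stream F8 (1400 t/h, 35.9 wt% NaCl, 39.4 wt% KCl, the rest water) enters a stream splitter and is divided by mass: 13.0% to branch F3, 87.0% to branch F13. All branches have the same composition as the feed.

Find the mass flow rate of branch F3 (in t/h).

182 t/h

Branch F3 flow = 0.130×1400 = 182 t/h.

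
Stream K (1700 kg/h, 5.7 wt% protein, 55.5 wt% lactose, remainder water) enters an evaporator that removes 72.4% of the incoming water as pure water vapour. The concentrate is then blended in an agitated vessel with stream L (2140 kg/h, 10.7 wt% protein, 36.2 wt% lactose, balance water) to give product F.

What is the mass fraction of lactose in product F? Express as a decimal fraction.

Vapour removed = 0.724×0.388×1700 = 477.55 kg/h; concentrate = 1222.4 kg/h.
lactose reaching the mixer = 943.5 (from concentrate) + 2140×0.362 = 1718.2 kg/h.
Product flow = 1222.4 + 2140 = 3362.4 kg/h; lactose fraction = 0.511.

0.511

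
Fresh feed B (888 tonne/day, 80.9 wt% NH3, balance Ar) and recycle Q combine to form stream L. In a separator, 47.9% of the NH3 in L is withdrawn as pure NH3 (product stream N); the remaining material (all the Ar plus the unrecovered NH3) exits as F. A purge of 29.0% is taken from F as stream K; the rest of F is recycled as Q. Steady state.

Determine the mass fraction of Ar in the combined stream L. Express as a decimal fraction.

0.339

Ar enters only via B and leaves only via the purge: 888×0.191 = 0.290×(Ar in F), and the separator passes all Ar, so Ar in L = Ar in F = 584.86 tonne/day.
NH3 in L: m_A = 888×0.809 + (1−0.290)·(1−0.479)·m_A, so m_A = 718.39/0.6301 = 1140.1 tonne/day.
L = 1140.1 + 584.86 = 1725 tonne/day.
Ar fraction in L = 584.86/1725 = 0.339.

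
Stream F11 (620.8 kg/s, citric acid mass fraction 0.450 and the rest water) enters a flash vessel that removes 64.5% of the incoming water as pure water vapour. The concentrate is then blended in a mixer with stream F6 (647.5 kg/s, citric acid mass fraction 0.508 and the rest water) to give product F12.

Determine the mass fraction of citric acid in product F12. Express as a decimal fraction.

0.580

Vapour removed = 0.645×0.550×620.8 = 220.23 kg/s; concentrate = 400.57 kg/s.
citric acid reaching the mixer = 279.36 (from concentrate) + 647.5×0.508 = 608.29 kg/s.
Product flow = 400.57 + 647.5 = 1048.1 kg/s; citric acid fraction = 0.580.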